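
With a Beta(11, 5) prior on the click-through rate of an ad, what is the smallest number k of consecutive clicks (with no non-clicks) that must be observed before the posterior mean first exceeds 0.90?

After k clicks and 0 non-clicks the posterior is Beta(11+k, 5), with mean (11+k)/(11+5+k).
Set (11+k)/(16+k) > 0.90 and solve: k > (0.90·16 − 11)/(1 − 0.90) = 34.000.
The smallest integer exceeding 34.000 is 35.

k = 35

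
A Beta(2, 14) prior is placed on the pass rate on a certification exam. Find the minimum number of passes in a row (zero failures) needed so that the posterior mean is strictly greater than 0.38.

k = 7

After k passes and 0 failures the posterior is Beta(2+k, 14), with mean (2+k)/(2+14+k).
Set (2+k)/(16+k) > 0.38 and solve: k > (0.38·16 − 2)/(1 − 0.38) = 6.581.
The smallest integer exceeding 6.581 is 7, and checking k=7: (9)/(23) = 0.3913 > 0.38.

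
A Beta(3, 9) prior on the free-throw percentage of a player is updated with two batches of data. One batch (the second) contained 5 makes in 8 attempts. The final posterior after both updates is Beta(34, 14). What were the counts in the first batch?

26 makes and 2 misses

Because Beta–binomial updating is additive in the counts, the combined data contributed (α_post−α_prior, β_post−β_prior) successes and failures.
Total across both batches: 34−3=31 makes, 14−9=5 misses.
Subtract the second batch: 31−5=26 makes and 5−3=2 misses.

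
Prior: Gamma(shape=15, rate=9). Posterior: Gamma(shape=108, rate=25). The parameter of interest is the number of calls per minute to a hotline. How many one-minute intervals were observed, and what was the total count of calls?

A Gamma(α, β) prior (rate parametrization) on a Poisson rate with n observations summing to S gives posterior Gamma(α+S, β+n).
Matching: Σxᵢ = 108 − 15 = 93 and n = 25 − 9 = 16.

n = 16 one-minute intervals with total 93 calls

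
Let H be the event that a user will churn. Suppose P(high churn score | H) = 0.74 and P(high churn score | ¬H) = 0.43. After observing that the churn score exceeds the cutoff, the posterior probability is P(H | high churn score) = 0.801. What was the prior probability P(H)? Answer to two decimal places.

In odds form, posterior odds = prior odds × likelihood ratio, so prior odds = posterior odds ÷ LR.
Posterior odds = 0.801/(1−0.801) = 4.0251. LR = 0.74/0.43 = 1.7209.
Prior odds = 4.0251/1.7209 = 2.3390, so P(H) = 2.3390/(1+2.3390) ≈ 0.70.

P(H) = 0.70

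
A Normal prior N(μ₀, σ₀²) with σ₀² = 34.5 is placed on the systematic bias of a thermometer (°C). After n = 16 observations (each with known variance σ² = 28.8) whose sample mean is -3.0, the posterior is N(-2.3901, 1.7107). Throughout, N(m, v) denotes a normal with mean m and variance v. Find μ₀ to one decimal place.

μ₀ = 9.3

The posterior mean is a precision-weighted average: μ_n = (τ₀μ₀ + τ_data·x̄)/(τ₀+τ_data), with τ₀=1/σ₀² and τ_data=n/σ².
Here τ₀ = 1/34.5 = 0.028986 and τ_data = 16/28.8 = 0.555556, so τ_n = 0.584542.
Rearranging for μ₀: μ₀ = (μ_n·τ_n − τ_data·x̄)/τ₀ = (-2.3901·0.584542 − 0.555556·-3.0) / 0.028986 = 0.269554/0.028986 ≈ 9.3.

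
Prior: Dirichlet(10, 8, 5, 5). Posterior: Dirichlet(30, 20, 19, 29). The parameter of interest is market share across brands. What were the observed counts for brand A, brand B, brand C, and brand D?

counts (20, 12, 14, 24)

For a Dirichlet(α) prior with multinomial counts c, the posterior is Dirichlet(α + c) componentwise.
Counts are posterior − prior componentwise: 30−10=20, 20−8=12, 19−5=14, 29−5=24.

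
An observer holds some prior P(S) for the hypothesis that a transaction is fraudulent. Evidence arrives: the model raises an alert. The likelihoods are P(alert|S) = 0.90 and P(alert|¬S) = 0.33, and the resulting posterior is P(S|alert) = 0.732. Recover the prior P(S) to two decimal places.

P(S) = 0.50

In odds form, posterior odds = prior odds × likelihood ratio, so prior odds = posterior odds ÷ LR.
Posterior odds = 0.732/(1−0.732) = 2.7313. LR = 0.90/0.33 = 2.7273.
Prior odds = 2.7313/2.7273 = 1.0015, so P(S) = 1.0015/(1+1.0015) ≈ 0.50.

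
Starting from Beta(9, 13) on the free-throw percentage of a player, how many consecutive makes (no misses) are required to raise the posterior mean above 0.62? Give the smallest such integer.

After k makes and 0 misses the posterior is Beta(9+k, 13), with mean (9+k)/(9+13+k).
Set (9+k)/(22+k) > 0.62 and solve: k > (0.62·22 − 9)/(1 − 0.62) = 12.211.
The smallest integer exceeding 12.211 is 13, and checking k=13: (22)/(35) = 0.6286 > 0.62.

k = 13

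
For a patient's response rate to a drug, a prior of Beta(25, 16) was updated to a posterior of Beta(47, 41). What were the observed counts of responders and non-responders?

Beta is conjugate to the binomial likelihood: posterior = Beta(a+s, b+f).
Match parameters: s=47−25=22, f=41−16=25.

22 responders and 25 non-responders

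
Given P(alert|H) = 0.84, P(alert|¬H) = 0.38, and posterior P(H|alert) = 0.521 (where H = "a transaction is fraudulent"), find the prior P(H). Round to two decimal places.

P(H) = 0.33

In odds form, posterior odds = prior odds × likelihood ratio, so prior odds = posterior odds ÷ LR.
Posterior odds = 0.521/(1−0.521) = 1.0877. LR = 0.84/0.38 = 2.2105.
Prior odds = 1.0877/2.2105 = 0.4921, so P(H) = 0.4921/(1+0.4921) ≈ 0.33.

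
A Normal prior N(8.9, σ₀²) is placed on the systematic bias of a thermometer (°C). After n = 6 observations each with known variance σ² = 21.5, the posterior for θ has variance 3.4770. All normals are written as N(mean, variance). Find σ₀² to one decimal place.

For the Normal–Normal model with known σ², precisions add: τ_n = τ₀ + n/σ².
So 1/σ₀² = 1/3.4770 − 6/21.5 = 0.287604 − 0.279070 = 0.008534.
Hence σ₀² = 1/0.008534 ≈ 117.2.

σ₀² = 117.2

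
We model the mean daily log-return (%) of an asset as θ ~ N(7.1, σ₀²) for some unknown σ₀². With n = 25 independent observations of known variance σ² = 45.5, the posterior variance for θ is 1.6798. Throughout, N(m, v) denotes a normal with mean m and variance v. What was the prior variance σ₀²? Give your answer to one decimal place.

For the Normal–Normal model with known σ², precisions add: τ_n = τ₀ + n/σ².
So 1/σ₀² = 1/1.6798 − 25/45.5 = 0.595309 − 0.549451 = 0.045858.
Hence σ₀² = 1/0.045858 ≈ 21.8.

σ₀² = 21.8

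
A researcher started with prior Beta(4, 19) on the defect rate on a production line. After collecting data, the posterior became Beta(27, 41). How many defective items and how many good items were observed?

Beta is conjugate to the binomial likelihood: posterior = Beta(a+s, b+f).
So s = 27 − 4 = 23 and f = 41 − 19 = 22.

23 defective items and 22 good items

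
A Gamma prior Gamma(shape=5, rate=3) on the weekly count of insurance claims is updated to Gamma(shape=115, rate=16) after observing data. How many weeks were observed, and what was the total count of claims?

n = 13 weeks with total 110 claims

Gamma–Poisson conjugacy: posterior shape = α + Σxᵢ, posterior rate = β + n.
Matching: Σxᵢ = 115 − 5 = 110 and n = 16 − 3 = 13.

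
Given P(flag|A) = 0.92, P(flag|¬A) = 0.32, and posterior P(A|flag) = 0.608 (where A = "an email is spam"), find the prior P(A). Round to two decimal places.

P(A) = 0.35

Bayes' rule in odds form gives O(A|E) = O(A)·[P(E|A)/P(E|¬A)], hence O(A) = O(A|E)/LR.
Posterior odds = 0.608/(1−0.608) = 1.5510. LR = 0.92/0.32 = 2.8750.
Prior odds = 1.5510/2.8750 = 0.5395, so P(A) = 0.5395/(1+0.5395) ≈ 0.35.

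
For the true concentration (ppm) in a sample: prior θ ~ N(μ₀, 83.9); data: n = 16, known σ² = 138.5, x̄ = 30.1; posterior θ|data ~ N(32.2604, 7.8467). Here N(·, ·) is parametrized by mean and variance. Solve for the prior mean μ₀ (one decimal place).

The posterior mean is a precision-weighted average: μ_n = (τ₀μ₀ + τ_data·x̄)/(τ₀+τ_data), with τ₀=1/σ₀² and τ_data=n/σ².
Here τ₀ = 1/83.9 = 0.011919 and τ_data = 16/138.5 = 0.115523, so τ_n = 0.127442.
Rearranging for μ₀: μ₀ = (μ_n·τ_n − τ_data·x̄)/τ₀ = (32.2604·0.127442 − 0.115523·30.1) / 0.011919 = 0.634088/0.011919 ≈ 53.2.

μ₀ = 53.2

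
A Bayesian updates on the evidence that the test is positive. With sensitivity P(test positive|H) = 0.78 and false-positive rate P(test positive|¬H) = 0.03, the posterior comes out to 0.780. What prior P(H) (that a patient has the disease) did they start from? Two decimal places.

P(H) = 0.12

In odds form, posterior odds = prior odds × likelihood ratio, so prior odds = posterior odds ÷ LR.
Posterior odds = 0.780/(1−0.780) = 3.5455. LR = 0.78/0.03 = 26.0000.
Prior odds = 3.5455/26.0000 = 0.1364, so P(H) = 0.1364/(1+0.1364) ≈ 0.12.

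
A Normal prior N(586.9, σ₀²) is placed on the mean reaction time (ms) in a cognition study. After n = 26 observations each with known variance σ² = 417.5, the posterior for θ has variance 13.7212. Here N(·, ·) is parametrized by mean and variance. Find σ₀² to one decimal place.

For the Normal–Normal model with known σ², precisions add: τ_n = τ₀ + n/σ².
So 1/σ₀² = 1/13.7212 − 26/417.5 = 0.072880 − 0.062275 = 0.010605.
Hence σ₀² = 1/0.010605 ≈ 94.3.

σ₀² = 94.3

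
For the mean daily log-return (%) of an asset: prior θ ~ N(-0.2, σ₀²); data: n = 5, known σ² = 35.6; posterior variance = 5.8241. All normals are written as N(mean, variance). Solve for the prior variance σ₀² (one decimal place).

Posterior precision equals prior precision plus data precision: 1/σ_n² = 1/σ₀² + n/σ².
So 1/σ₀² = 1/5.8241 − 5/35.6 = 0.171700 − 0.140449 = 0.031251.
Hence σ₀² = 1/0.031251 ≈ 32.0.

σ₀² = 32.0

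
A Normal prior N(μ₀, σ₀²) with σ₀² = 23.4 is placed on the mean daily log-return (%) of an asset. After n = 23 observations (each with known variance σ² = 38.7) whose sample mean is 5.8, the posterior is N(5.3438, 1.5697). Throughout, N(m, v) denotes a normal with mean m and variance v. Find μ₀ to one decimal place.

With known observation variance, the Normal–Normal posterior has precision τ_n = τ₀ + n/σ² and mean μ_n = (τ₀μ₀ + (n/σ²)x̄)/τ_n.
Here τ₀ = 1/23.4 = 0.042735 and τ_data = 23/38.7 = 0.594315, so τ_n = 0.637050.
Rearranging for μ₀: μ₀ = (μ_n·τ_n − τ_data·x̄)/τ₀ = (5.3438·0.637050 − 0.594315·5.8) / 0.042735 = -0.042759/0.042735 ≈ -1.0.

μ₀ = -1.0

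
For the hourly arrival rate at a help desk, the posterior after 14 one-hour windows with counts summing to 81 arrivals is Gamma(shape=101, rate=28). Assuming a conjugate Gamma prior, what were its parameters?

A Gamma(α, β) prior (rate parametrization) on a Poisson rate with n observations summing to S gives posterior Gamma(α+S, β+n).
So α = 101 − 81 = 20 and β = 28 − 14 = 14.

Gamma(shape=20, rate=14)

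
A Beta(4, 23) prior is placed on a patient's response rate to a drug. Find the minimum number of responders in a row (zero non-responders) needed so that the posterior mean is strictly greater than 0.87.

After k responders and 0 non-responders the posterior is Beta(4+k, 23), with mean (4+k)/(4+23+k).
Set (4+k)/(27+k) > 0.87 and solve: k > (0.87·27 − 4)/(1 − 0.87) = 149.923.
The smallest integer exceeding 149.923 is 150.

k = 150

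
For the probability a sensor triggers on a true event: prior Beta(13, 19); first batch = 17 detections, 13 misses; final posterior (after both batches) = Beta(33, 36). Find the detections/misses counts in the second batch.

Sequential conjugate updates are equivalent to a single update on the pooled data, so total successes = posterior α − prior α and total failures = posterior β − prior β.
Total across both batches: 33−13=20 detections, 36−19=17 misses.
Subtract the first batch: 20−17=3 detections and 17−13=4 misses.

3 detections and 4 misses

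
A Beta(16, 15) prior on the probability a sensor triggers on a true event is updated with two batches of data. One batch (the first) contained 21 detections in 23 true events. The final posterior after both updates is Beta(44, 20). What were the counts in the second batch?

Because Beta–binomial updating is additive in the counts, the combined data contributed (α_post−α_prior, β_post−β_prior) successes and failures.
Total across both batches: 44−16=28 detections, 20−15=5 misses.
Subtract the first batch: 28−21=7 detections and 5−2=3 misses.

7 detections and 3 misses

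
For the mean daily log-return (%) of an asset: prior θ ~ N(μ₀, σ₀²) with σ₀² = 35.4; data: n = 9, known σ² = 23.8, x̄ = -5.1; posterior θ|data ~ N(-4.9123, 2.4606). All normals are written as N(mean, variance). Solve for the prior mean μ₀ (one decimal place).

μ₀ = -2.4

The posterior mean is a precision-weighted average: μ_n = (τ₀μ₀ + τ_data·x̄)/(τ₀+τ_data), with τ₀=1/σ₀² and τ_data=n/σ².
Here τ₀ = 1/35.4 = 0.028249 and τ_data = 9/23.8 = 0.378151, so τ_n = 0.406400.
Rearranging for μ₀: μ₀ = (μ_n·τ_n − τ_data·x̄)/τ₀ = (-4.9123·0.406400 − 0.378151·-5.1) / 0.028249 = -0.067789/0.028249 ≈ -2.4.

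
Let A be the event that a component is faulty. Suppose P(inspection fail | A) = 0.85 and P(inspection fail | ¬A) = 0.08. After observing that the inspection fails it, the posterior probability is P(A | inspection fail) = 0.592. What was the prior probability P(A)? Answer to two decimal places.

Bayes' rule in odds form gives O(A|E) = O(A)·[P(E|A)/P(E|¬A)], hence O(A) = O(A|E)/LR.
Posterior odds = 0.592/(1−0.592) = 1.4510. LR = 0.85/0.08 = 10.6250.
Prior odds = 1.4510/10.6250 = 0.1366, so P(A) = 0.1366/(1+0.1366) ≈ 0.12.

P(A) = 0.12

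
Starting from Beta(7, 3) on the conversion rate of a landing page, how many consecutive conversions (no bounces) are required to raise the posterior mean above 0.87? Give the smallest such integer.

k = 14

After k conversions and 0 bounces the posterior is Beta(7+k, 3), with mean (7+k)/(7+3+k).
Set (7+k)/(10+k) > 0.87 and solve: k > (0.87·10 − 7)/(1 − 0.87) = 13.077.
The smallest integer exceeding 13.077 is 14.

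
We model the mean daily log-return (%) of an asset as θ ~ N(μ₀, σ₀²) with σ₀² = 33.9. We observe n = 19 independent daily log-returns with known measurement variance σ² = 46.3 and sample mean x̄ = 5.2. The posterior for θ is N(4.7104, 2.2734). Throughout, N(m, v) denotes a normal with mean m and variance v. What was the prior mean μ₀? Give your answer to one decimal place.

μ₀ = -2.1

With known observation variance, the Normal–Normal posterior has precision τ_n = τ₀ + n/σ² and mean μ_n = (τ₀μ₀ + (n/σ²)x̄)/τ_n.
Here τ₀ = 1/33.9 = 0.029499 and τ_data = 19/46.3 = 0.410367, so τ_n = 0.439866.
Rearranging for μ₀: μ₀ = (μ_n·τ_n − τ_data·x̄)/τ₀ = (4.7104·0.439866 − 0.410367·5.2) / 0.029499 = -0.061964/0.029499 ≈ -2.1.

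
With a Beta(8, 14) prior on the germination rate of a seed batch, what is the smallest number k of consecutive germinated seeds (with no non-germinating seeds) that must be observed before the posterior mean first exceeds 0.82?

After k germinated seeds and 0 non-germinating seeds the posterior is Beta(8+k, 14), with mean (8+k)/(8+14+k).
Set (8+k)/(22+k) > 0.82 and solve: k > (0.82·22 − 8)/(1 − 0.82) = 55.778.
The smallest integer exceeding 55.778 is 56, and checking k=56: (64)/(78) = 0.8205 > 0.82.

k = 56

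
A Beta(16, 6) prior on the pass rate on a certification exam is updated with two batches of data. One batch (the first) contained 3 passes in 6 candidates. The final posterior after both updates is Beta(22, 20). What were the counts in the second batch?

3 passes and 11 failures

Because Beta–binomial updating is additive in the counts, the combined data contributed (α_post−α_prior, β_post−β_prior) successes and failures.
Total across both batches: 22−16=6 passes, 20−6=14 failures.
Subtract the first batch: 6−3=3 passes and 14−3=11 failures.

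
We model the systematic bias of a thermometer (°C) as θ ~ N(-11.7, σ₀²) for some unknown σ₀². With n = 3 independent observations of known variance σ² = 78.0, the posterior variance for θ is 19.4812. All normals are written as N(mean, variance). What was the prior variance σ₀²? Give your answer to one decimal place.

Posterior precision equals prior precision plus data precision: 1/σ_n² = 1/σ₀² + n/σ².
So 1/σ₀² = 1/19.4812 − 3/78.0 = 0.051332 − 0.038462 = 0.012870.
Hence σ₀² = 1/0.012870 ≈ 77.7.

σ₀² = 77.7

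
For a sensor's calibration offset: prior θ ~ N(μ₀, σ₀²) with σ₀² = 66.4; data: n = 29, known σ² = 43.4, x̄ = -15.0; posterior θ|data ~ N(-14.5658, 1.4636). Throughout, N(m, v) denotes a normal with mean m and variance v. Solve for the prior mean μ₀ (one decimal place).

μ₀ = 4.7

With known observation variance, the Normal–Normal posterior has precision τ_n = τ₀ + n/σ² and mean μ_n = (τ₀μ₀ + (n/σ²)x̄)/τ_n.
Here τ₀ = 1/66.4 = 0.015060 and τ_data = 29/43.4 = 0.668203, so τ_n = 0.683263.
Rearranging for μ₀: μ₀ = (μ_n·τ_n − τ_data·x̄)/τ₀ = (-14.5658·0.683263 − 0.668203·-15.0) / 0.015060 = 0.070773/0.015060 ≈ 4.7.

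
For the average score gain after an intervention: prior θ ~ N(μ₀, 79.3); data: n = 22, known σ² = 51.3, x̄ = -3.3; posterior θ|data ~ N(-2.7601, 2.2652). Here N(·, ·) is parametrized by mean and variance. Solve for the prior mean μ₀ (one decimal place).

The posterior mean is a precision-weighted average: μ_n = (τ₀μ₀ + τ_data·x̄)/(τ₀+τ_data), with τ₀=1/σ₀² and τ_data=n/σ².
Here τ₀ = 1/79.3 = 0.012610 and τ_data = 22/51.3 = 0.428850, so τ_n = 0.441460.
Rearranging for μ₀: μ₀ = (μ_n·τ_n − τ_data·x̄)/τ₀ = (-2.7601·0.441460 − 0.428850·-3.3) / 0.012610 = 0.196731/0.012610 ≈ 15.6.

μ₀ = 15.6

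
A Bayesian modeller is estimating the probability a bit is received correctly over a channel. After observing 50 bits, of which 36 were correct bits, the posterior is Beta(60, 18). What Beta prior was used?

Beta(24, 4)

Under Beta–binomial conjugacy the posterior parameters are (a+s, b+f).
Subtract the data counts: 60−36=24, 18−14=4.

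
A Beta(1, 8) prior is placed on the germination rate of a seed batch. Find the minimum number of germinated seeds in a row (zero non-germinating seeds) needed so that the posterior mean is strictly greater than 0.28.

After k germinated seeds and 0 non-germinating seeds the posterior is Beta(1+k, 8), with mean (1+k)/(1+8+k).
Set (1+k)/(9+k) > 0.28 and solve: k > (0.28·9 − 1)/(1 − 0.28) = 2.111.
The smallest integer exceeding 2.111 is 3.

k = 3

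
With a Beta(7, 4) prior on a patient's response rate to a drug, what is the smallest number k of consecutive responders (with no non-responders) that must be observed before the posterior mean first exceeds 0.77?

k = 7

After k responders and 0 non-responders the posterior is Beta(7+k, 4), with mean (7+k)/(7+4+k).
Set (7+k)/(11+k) > 0.77 and solve: k > (0.77·11 − 7)/(1 − 0.77) = 6.391.
The smallest integer exceeding 6.391 is 7.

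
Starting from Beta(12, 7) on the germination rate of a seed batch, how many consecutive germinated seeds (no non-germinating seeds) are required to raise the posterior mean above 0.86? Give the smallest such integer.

After k germinated seeds and 0 non-germinating seeds the posterior is Beta(12+k, 7), with mean (12+k)/(12+7+k).
Set (12+k)/(19+k) > 0.86 and solve: k > (0.86·19 − 12)/(1 − 0.86) = 31.000.
The smallest integer exceeding 31.000 is 32.

k = 32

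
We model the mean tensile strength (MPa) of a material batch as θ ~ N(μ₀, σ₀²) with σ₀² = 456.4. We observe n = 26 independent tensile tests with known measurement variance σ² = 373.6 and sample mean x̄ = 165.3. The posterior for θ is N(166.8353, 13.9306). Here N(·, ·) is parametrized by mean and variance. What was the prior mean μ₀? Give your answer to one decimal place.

With known observation variance, the Normal–Normal posterior has precision τ_n = τ₀ + n/σ² and mean μ_n = (τ₀μ₀ + (n/σ²)x̄)/τ_n.
Here τ₀ = 1/456.4 = 0.002191 and τ_data = 26/373.6 = 0.069593, so τ_n = 0.071784.
Rearranging for μ₀: μ₀ = (μ_n·τ_n − τ_data·x̄)/τ₀ = (166.8353·0.071784 − 0.069593·165.3) / 0.002191 = 0.472382/0.002191 ≈ 215.6.

μ₀ = 215.6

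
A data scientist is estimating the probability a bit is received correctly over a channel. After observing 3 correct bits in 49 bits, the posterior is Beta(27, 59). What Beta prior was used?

Beta(24, 13)

A Beta(a, b) prior with s successes and f failures in binomial data gives a Beta(a+s, b+f) posterior.
Subtract the data counts: 27−3=24, 59−46=13.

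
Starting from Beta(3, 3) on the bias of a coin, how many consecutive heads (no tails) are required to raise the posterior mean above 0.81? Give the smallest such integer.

After k heads and 0 tails the posterior is Beta(3+k, 3), with mean (3+k)/(3+3+k).
Set (3+k)/(6+k) > 0.81 and solve: k > (0.81·6 − 3)/(1 − 0.81) = 9.789.
The smallest integer exceeding 9.789 is 10.

k = 10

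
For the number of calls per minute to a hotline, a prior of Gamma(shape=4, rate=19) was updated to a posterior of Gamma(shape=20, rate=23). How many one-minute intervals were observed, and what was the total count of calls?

n = 4 one-minute intervals with total 16 calls

Gamma–Poisson conjugacy: posterior shape = α + Σxᵢ, posterior rate = β + n.
Matching: Σxᵢ = 20 − 4 = 16 and n = 23 − 19 = 4.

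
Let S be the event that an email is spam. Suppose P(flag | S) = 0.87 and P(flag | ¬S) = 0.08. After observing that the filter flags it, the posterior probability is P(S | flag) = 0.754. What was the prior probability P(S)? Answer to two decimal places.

P(S) = 0.22

In odds form, posterior odds = prior odds × likelihood ratio, so prior odds = posterior odds ÷ LR.
Posterior odds = 0.754/(1−0.754) = 3.0650. LR = 0.87/0.08 = 10.8750.
Prior odds = 3.0650/10.8750 = 0.2818, so P(S) = 0.2818/(1+0.2818) ≈ 0.22.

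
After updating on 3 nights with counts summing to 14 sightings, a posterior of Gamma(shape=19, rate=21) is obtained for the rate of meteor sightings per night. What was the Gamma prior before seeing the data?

Gamma–Poisson conjugacy: posterior shape = α + Σxᵢ, posterior rate = β + n.
So α = 19 − 14 = 5 and β = 21 − 3 = 18.

Gamma(shape=5, rate=18)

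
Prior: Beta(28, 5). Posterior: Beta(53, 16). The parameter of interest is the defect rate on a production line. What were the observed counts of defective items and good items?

25 defective items and 11 good items

A Beta(a, b) prior with s successes and f failures in binomial data gives a Beta(a+s, b+f) posterior.
So s = 53 − 28 = 25 and f = 16 − 5 = 11.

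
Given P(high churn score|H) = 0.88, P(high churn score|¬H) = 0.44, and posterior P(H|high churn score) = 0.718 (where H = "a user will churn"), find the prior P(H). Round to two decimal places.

P(H) = 0.56

Bayes' rule in odds form gives O(H|E) = O(H)·[P(E|H)/P(E|¬H)], hence O(H) = O(H|E)/LR.
Posterior odds = 0.718/(1−0.718) = 2.5461. LR = 0.88/0.44 = 2.0000.
Prior odds = 2.5461/2.0000 = 1.2731, so P(H) = 1.2731/(1+1.2731) ≈ 0.56.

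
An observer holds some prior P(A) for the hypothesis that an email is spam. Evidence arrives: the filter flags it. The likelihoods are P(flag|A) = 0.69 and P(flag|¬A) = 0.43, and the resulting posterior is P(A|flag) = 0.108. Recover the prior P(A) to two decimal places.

P(A) = 0.07

Bayes' rule in odds form gives O(A|E) = O(A)·[P(E|A)/P(E|¬A)], hence O(A) = O(A|E)/LR.
Posterior odds = 0.108/(1−0.108) = 0.1211. LR = 0.69/0.43 = 1.6047.
Prior odds = 0.1211/1.6047 = 0.0755, so P(A) = 0.0755/(1+0.0755) ≈ 0.07.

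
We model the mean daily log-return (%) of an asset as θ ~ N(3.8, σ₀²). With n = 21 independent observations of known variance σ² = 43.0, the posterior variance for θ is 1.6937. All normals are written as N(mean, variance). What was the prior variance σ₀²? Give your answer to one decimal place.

For the Normal–Normal model with known σ², precisions add: τ_n = τ₀ + n/σ².
So 1/σ₀² = 1/1.6937 − 21/43.0 = 0.590423 − 0.488372 = 0.102051.
Hence σ₀² = 1/0.102051 ≈ 9.8.

σ₀² = 9.8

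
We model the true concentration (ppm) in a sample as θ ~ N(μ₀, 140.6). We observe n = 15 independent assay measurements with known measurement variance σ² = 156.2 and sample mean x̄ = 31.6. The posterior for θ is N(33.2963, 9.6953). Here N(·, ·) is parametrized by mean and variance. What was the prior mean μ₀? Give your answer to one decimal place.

μ₀ = 56.2

With known observation variance, the Normal–Normal posterior has precision τ_n = τ₀ + n/σ² and mean μ_n = (τ₀μ₀ + (n/σ²)x̄)/τ_n.
Here τ₀ = 1/140.6 = 0.007112 and τ_data = 15/156.2 = 0.096031, so τ_n = 0.103143.
Rearranging for μ₀: μ₀ = (μ_n·τ_n − τ_data·x̄)/τ₀ = (33.2963·0.103143 − 0.096031·31.6) / 0.007112 = 0.399701/0.007112 ≈ 56.2.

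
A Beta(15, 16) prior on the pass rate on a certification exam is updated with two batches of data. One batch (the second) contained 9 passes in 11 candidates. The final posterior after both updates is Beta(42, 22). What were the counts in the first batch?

18 passes and 4 failures

Because Beta–binomial updating is additive in the counts, the combined data contributed (α_post−α_prior, β_post−β_prior) successes and failures.
Total across both batches: 42−15=27 passes, 22−16=6 failures.
Subtract the second batch: 27−9=18 passes and 6−2=4 failures.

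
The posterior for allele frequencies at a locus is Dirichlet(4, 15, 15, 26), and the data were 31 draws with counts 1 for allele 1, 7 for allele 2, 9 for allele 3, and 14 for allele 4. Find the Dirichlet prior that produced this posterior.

For a Dirichlet(α) prior with multinomial counts c, the posterior is Dirichlet(α + c) componentwise.
Subtract each count from the matching posterior parameter: 4−1=3, 15−7=8, 15−9=6, 26−14=12.

Dirichlet(3, 8, 6, 12)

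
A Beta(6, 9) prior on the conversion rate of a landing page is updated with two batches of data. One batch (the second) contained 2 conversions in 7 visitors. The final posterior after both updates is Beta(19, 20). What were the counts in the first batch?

11 conversions and 6 bounces

Because Beta–binomial updating is additive in the counts, the combined data contributed (α_post−α_prior, β_post−β_prior) successes and failures.
Total across both batches: 19−6=13 conversions, 20−9=11 bounces.
Subtract the second batch: 13−2=11 conversions and 11−5=6 bounces.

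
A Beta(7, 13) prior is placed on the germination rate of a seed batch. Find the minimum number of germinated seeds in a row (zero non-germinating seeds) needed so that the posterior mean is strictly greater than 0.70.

After k germinated seeds and 0 non-germinating seeds the posterior is Beta(7+k, 13), with mean (7+k)/(7+13+k).
Set (7+k)/(20+k) > 0.70 and solve: k > (0.70·20 − 7)/(1 − 0.70) = 23.333.
The smallest integer exceeding 23.333 is 24.

k = 24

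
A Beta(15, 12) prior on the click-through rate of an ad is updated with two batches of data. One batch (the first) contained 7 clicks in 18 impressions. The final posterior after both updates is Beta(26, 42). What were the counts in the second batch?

4 clicks and 19 non-clicks

Because Beta–binomial updating is additive in the counts, the combined data contributed (α_post−α_prior, β_post−β_prior) successes and failures.
Total across both batches: 26−15=11 clicks, 42−12=30 non-clicks.
Subtract the first batch: 11−7=4 clicks and 30−11=19 non-clicks.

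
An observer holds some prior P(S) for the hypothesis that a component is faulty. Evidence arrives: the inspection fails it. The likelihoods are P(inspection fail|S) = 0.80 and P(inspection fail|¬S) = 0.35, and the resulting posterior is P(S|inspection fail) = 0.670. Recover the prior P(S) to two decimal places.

P(S) = 0.47

Bayes' rule in odds form gives O(S|E) = O(S)·[P(E|S)/P(E|¬S)], hence O(S) = O(S|E)/LR.
Posterior odds = 0.670/(1−0.670) = 2.0303. LR = 0.80/0.35 = 2.2857.
Prior odds = 2.0303/2.2857 = 0.8883, so P(S) = 0.8883/(1+0.8883) ≈ 0.47.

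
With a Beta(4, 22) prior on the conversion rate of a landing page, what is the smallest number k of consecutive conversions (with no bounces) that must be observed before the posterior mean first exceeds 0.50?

After k conversions and 0 bounces the posterior is Beta(4+k, 22), with mean (4+k)/(4+22+k).
Set (4+k)/(26+k) > 0.50 and solve: k > (0.50·26 − 4)/(1 − 0.50) = 18.000.
The smallest integer exceeding 18.000 is 19.

k = 19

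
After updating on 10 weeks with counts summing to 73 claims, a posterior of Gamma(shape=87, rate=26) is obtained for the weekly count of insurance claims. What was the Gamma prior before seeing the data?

Gamma(shape=14, rate=16)

Gamma–Poisson conjugacy: posterior shape = α + Σxᵢ, posterior rate = β + n.
So α = 87 − 73 = 14 and β = 26 − 10 = 16.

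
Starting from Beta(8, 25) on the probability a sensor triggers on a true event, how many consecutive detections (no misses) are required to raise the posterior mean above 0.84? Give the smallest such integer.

After k detections and 0 misses the posterior is Beta(8+k, 25), with mean (8+k)/(8+25+k).
Set (8+k)/(33+k) > 0.84 and solve: k > (0.84·33 − 8)/(1 − 0.84) = 123.250.
The smallest integer exceeding 123.250 is 124.

k = 124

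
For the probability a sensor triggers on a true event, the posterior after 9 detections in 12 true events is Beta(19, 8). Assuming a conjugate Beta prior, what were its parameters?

Beta(10, 5)

Under Beta–binomial conjugacy the posterior parameters are (a+s, b+f).
Subtract the data counts: 19−9=10, 8−3=5.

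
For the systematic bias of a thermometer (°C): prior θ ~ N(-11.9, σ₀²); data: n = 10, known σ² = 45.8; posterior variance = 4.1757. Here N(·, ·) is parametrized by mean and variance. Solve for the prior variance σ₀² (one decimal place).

Posterior precision equals prior precision plus data precision: 1/σ_n² = 1/σ₀² + n/σ².
So 1/σ₀² = 1/4.1757 − 10/45.8 = 0.239481 − 0.218341 = 0.021140.
Hence σ₀² = 1/0.021140 ≈ 47.3.

σ₀² = 47.3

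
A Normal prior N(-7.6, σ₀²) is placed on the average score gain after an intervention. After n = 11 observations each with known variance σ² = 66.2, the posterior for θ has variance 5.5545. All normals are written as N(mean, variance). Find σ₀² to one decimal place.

σ₀² = 72.1

For the Normal–Normal model with known σ², precisions add: τ_n = τ₀ + n/σ².
So 1/σ₀² = 1/5.5545 − 11/66.2 = 0.180034 − 0.166163 = 0.013871.
Hence σ₀² = 1/0.013871 ≈ 72.1.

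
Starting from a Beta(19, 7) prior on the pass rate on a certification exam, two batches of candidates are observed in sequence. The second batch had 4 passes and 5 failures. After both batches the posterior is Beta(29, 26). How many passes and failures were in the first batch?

6 passes and 14 failures

Sequential conjugate updates are equivalent to a single update on the pooled data, so total successes = posterior α − prior α and total failures = posterior β − prior β.
Total across both batches: 29−19=10 passes, 26−7=19 failures.
Subtract the second batch: 10−4=6 passes and 19−5=14 failures.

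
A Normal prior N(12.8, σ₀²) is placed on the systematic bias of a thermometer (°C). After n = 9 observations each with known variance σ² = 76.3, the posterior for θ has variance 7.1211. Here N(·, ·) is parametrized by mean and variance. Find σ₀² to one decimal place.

σ₀² = 44.5

For the Normal–Normal model with known σ², precisions add: τ_n = τ₀ + n/σ².
So 1/σ₀² = 1/7.1211 − 9/76.3 = 0.140428 − 0.117955 = 0.022473.
Hence σ₀² = 1/0.022473 ≈ 44.5.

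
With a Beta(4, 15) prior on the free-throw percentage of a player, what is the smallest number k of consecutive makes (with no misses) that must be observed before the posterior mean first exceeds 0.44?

After k makes and 0 misses the posterior is Beta(4+k, 15), with mean (4+k)/(4+15+k).
Set (4+k)/(19+k) > 0.44 and solve: k > (0.44·19 − 4)/(1 − 0.44) = 7.786.
The smallest integer exceeding 7.786 is 8, and checking k=8: (12)/(27) = 0.4444 > 0.44.

k = 8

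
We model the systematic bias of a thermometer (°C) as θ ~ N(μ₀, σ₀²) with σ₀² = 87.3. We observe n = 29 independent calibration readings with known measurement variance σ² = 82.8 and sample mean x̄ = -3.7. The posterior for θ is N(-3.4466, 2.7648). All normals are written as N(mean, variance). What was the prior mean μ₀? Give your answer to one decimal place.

With known observation variance, the Normal–Normal posterior has precision τ_n = τ₀ + n/σ² and mean μ_n = (τ₀μ₀ + (n/σ²)x̄)/τ_n.
Here τ₀ = 1/87.3 = 0.011455 and τ_data = 29/82.8 = 0.350242, so τ_n = 0.361697.
Rearranging for μ₀: μ₀ = (μ_n·τ_n − τ_data·x̄)/τ₀ = (-3.4466·0.361697 − 0.350242·-3.7) / 0.011455 = 0.049271/0.011455 ≈ 4.3.

μ₀ = 4.3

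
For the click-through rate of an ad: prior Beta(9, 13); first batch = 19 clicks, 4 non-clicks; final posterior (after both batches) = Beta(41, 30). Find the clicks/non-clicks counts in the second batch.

13 clicks and 13 non-clicks

Because Beta–binomial updating is additive in the counts, the combined data contributed (α_post−α_prior, β_post−β_prior) successes and failures.
Total across both batches: 41−9=32 clicks, 30−13=17 non-clicks.
Subtract the first batch: 32−19=13 clicks and 17−4=13 non-clicks.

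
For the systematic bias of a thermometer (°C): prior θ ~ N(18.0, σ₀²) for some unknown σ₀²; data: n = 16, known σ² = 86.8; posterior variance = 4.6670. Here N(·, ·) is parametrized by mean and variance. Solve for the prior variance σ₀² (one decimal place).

Posterior precision equals prior precision plus data precision: 1/σ_n² = 1/σ₀² + n/σ².
So 1/σ₀² = 1/4.6670 − 16/86.8 = 0.214270 − 0.184332 = 0.029938.
Hence σ₀² = 1/0.029938 ≈ 33.4.

σ₀² = 33.4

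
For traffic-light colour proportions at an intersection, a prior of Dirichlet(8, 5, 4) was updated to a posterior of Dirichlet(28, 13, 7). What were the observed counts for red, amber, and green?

counts (20, 8, 3)

For a Dirichlet(α) prior with multinomial counts c, the posterior is Dirichlet(α + c) componentwise.
Counts are posterior − prior componentwise: 28−8=20, 13−5=8, 7−4=3.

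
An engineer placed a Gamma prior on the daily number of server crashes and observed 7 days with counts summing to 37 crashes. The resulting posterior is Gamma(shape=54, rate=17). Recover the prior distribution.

Gamma(shape=17, rate=10)

A Gamma(α, β) prior (rate parametrization) on a Poisson rate with n observations summing to S gives posterior Gamma(α+S, β+n).
So α = 54 − 37 = 17 and β = 17 − 7 = 10.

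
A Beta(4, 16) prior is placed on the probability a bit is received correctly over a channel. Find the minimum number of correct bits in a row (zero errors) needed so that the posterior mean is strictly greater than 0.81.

After k correct bits and 0 errors the posterior is Beta(4+k, 16), with mean (4+k)/(4+16+k).
Set (4+k)/(20+k) > 0.81 and solve: k > (0.81·20 − 4)/(1 − 0.81) = 64.211.
The smallest integer exceeding 64.211 is 65.

k = 65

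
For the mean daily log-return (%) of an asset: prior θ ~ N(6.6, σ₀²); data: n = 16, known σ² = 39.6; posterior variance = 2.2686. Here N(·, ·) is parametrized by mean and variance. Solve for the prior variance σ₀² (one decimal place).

Posterior precision equals prior precision plus data precision: 1/σ_n² = 1/σ₀² + n/σ².
So 1/σ₀² = 1/2.2686 − 16/39.6 = 0.440800 − 0.404040 = 0.036760.
Hence σ₀² = 1/0.036760 ≈ 27.2.

σ₀² = 27.2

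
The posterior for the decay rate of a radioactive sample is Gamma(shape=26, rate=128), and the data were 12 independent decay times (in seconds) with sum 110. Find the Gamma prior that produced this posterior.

Gamma(shape=14, rate=18)

Gamma–exponential conjugacy: posterior shape = α + n, posterior rate = β + Σtᵢ.
So α = 26 − 12 = 14 and β = 128 − 110 = 18.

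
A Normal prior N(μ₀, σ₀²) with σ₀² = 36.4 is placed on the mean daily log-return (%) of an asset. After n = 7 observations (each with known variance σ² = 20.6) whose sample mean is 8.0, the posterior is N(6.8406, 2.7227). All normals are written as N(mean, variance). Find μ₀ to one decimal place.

The posterior mean is a precision-weighted average: μ_n = (τ₀μ₀ + τ_data·x̄)/(τ₀+τ_data), with τ₀=1/σ₀² and τ_data=n/σ².
Here τ₀ = 1/36.4 = 0.027473 and τ_data = 7/20.6 = 0.339806, so τ_n = 0.367279.
Rearranging for μ₀: μ₀ = (μ_n·τ_n − τ_data·x̄)/τ₀ = (6.8406·0.367279 − 0.339806·8.0) / 0.027473 = -0.206039/0.027473 ≈ -7.5.

μ₀ = -7.5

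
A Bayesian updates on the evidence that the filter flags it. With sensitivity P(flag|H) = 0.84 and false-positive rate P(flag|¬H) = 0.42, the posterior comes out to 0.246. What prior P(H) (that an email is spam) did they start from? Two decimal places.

Bayes' rule in odds form gives O(H|E) = O(H)·[P(E|H)/P(E|¬H)], hence O(H) = O(H|E)/LR.
Posterior odds = 0.246/(1−0.246) = 0.3263. LR = 0.84/0.42 = 2.0000.
Prior odds = 0.3263/2.0000 = 0.1631, so P(H) = 0.1631/(1+0.1631) ≈ 0.14.

P(H) = 0.14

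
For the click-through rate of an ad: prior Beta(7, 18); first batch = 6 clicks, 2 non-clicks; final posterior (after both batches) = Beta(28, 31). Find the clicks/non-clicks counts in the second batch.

15 clicks and 11 non-clicks

Because Beta–binomial updating is additive in the counts, the combined data contributed (α_post−α_prior, β_post−β_prior) successes and failures.
Total across both batches: 28−7=21 clicks, 31−18=13 non-clicks.
Subtract the first batch: 21−6=15 clicks and 13−2=11 non-clicks.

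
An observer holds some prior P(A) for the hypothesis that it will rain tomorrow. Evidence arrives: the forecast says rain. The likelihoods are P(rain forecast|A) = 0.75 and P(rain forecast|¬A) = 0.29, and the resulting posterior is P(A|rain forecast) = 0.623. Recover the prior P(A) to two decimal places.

In odds form, posterior odds = prior odds × likelihood ratio, so prior odds = posterior odds ÷ LR.
Posterior odds = 0.623/(1−0.623) = 1.6525. LR = 0.75/0.29 = 2.5862.
Prior odds = 1.6525/2.5862 = 0.6390, so P(A) = 0.6390/(1+0.6390) ≈ 0.39.

P(A) = 0.39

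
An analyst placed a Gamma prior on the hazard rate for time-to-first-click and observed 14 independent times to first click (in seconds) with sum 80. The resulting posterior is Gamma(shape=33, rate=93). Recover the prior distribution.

For an exponential likelihood with a Gamma(α, β) prior on the rate, n observations with total T give posterior Gamma(α+n, β+T).
So α = 33 − 14 = 19 and β = 93 − 80 = 13.

Gamma(shape=19, rate=13)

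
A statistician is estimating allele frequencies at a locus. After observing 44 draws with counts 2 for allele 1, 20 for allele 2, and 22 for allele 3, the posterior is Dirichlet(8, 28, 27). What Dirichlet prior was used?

Dirichlet(6, 8, 5)

For a Dirichlet(α) prior with multinomial counts c, the posterior is Dirichlet(α + c) componentwise.
Subtract each count from the matching posterior parameter: 8−2=6, 28−20=8, 27−22=5.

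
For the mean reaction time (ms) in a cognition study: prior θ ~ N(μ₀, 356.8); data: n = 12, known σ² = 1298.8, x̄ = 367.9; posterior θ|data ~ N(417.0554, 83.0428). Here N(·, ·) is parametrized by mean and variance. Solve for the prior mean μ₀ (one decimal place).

μ₀ = 579.1

The posterior mean is a precision-weighted average: μ_n = (τ₀μ₀ + τ_data·x̄)/(τ₀+τ_data), with τ₀=1/σ₀² and τ_data=n/σ².
Here τ₀ = 1/356.8 = 0.002803 and τ_data = 12/1298.8 = 0.009239, so τ_n = 0.012042.
Rearranging for μ₀: μ₀ = (μ_n·τ_n − τ_data·x̄)/τ₀ = (417.0554·0.012042 − 0.009239·367.9) / 0.002803 = 1.623153/0.002803 ≈ 579.1.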